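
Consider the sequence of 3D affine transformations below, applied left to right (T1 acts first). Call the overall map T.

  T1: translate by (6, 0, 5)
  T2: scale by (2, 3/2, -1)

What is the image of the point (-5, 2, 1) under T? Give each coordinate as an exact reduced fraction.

T1 translate by (6, 0, 5): (-5, 2, 1) → (1, 2, 6)
T2 scale by (2, 3/2, -1): (1, 2, 6) → (2, 3, -6)

T(p) = (2, 3, -6)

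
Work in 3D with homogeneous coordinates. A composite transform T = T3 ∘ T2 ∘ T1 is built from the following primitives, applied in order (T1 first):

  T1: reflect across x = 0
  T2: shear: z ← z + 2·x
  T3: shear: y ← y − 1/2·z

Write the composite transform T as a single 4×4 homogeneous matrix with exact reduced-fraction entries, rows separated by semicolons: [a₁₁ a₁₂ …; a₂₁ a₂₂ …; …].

T = [-1 0 0 0; 1 1 -1/2 0; -2 0 1 0; 0 0 0 1]

T1 = [-1 0 0 0; 0 1 0 0; 0 0 1 0; 0 0 0 1]
T2·T1 = [-1 0 0 0; 0 1 0 0; -2 0 1 0; 0 0 0 1]
T3·…·T1 = [-1 0 0 0; 1 1 -1/2 0; -2 0 1 0; 0 0 0 1]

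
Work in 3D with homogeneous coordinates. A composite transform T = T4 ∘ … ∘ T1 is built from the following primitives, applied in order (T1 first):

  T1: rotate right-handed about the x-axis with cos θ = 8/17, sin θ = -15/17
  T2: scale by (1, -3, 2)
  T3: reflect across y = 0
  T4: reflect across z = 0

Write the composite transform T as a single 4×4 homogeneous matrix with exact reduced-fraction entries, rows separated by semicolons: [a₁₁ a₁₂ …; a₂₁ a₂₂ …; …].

T1 = [1 0 0 0; 0 8/17 15/17 0; 0 -15/17 8/17 0; 0 0 0 1]
T2·T1 = [1 0 0 0; 0 -24/17 -45/17 0; 0 -30/17 16/17 0; 0 0 0 1]
T3·…·T1 = [1 0 0 0; 0 24/17 45/17 0; 0 -30/17 16/17 0; 0 0 0 1]
T4·…·T1 = [1 0 0 0; 0 24/17 45/17 0; 0 30/17 -16/17 0; 0 0 0 1]

T = [1 0 0 0; 0 24/17 45/17 0; 0 30/17 -16/17 0; 0 0 0 1]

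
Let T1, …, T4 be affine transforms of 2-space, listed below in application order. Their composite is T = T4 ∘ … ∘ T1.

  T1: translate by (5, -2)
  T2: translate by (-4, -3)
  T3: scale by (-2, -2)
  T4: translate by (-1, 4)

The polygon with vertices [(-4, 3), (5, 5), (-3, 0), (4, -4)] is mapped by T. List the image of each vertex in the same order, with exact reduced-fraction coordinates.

image vertices: (5, 8), (-13, 4), (3, 14), (-11, 22)

T1 translate by (5, -2): (-4, 3) → (1, 1); (5, 5) → (10, 3); (-3, 0) → (2, -2); (4, -4) → (9, -6)
T2 translate by (-4, -3): (1, 1) → (-3, -2); (10, 3) → (6, 0); (2, -2) → (-2, -5); (9, -6) → (5, -9)
T3 scale by (-2, -2): (-3, -2) → (6, 4); (6, 0) → (-12, 0); (-2, -5) → (4, 10); (5, -9) → (-10, 18)
T4 translate by (-1, 4): (6, 4) → (5, 8); (-12, 0) → (-13, 4); (4, 10) → (3, 14); (-10, 18) → (-11, 22)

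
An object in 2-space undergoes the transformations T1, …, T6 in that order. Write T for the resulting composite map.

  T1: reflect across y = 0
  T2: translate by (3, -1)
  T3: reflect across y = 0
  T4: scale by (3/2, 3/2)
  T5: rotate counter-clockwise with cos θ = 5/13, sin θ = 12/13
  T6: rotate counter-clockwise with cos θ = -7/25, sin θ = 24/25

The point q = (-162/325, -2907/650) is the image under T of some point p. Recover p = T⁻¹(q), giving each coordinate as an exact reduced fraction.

T1 = [1 0 0; 0 -1 0; 0 0 1]
T2·T1 = [1 0 3; 0 -1 -1; 0 0 1]
T3·…·T1 = [1 0 3; 0 1 1; 0 0 1]
T4·…·T1 = [3/2 0 9/2; 0 3/2 3/2; 0 0 1]
T5·…·T1 = [15/26 -18/13 9/26; 18/13 15/26 123/26; 0 0 1]
T6·…·T1 = [-969/650 -54/325 -603/130; 54/325 -969/650 -129/130; 0 0 1]
det M = 9/4; M⁻¹ = [-646/975 24/325 -3; -24/325 -646/975 -1; 0 0 1]
M⁻¹ · (-162/325, -2907/650)ᵀ = (-3, 2)ᵀ

p = (-3, 2)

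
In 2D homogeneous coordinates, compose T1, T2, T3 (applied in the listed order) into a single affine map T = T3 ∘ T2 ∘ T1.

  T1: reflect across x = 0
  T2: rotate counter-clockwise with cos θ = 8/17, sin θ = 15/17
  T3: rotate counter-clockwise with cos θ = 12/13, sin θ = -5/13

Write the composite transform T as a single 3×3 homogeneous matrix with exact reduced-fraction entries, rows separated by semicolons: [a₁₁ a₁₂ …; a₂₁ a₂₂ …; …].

T1 = [-1 0 0; 0 1 0; 0 0 1]
T2·T1 = [-8/17 -15/17 0; -15/17 8/17 0; 0 0 1]
T3·…·T1 = [-171/221 -140/221 0; -140/221 171/221 0; 0 0 1]

T = [-171/221 -140/221 0; -140/221 171/221 0; 0 0 1]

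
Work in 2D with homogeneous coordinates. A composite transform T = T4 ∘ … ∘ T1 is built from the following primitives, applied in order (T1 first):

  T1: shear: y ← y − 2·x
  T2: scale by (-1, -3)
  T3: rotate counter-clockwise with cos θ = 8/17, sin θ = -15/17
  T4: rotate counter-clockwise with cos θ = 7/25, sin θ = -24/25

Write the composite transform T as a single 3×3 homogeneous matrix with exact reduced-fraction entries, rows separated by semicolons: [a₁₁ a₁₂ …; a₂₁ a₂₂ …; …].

T = [2086/425 -891/425 0; -1527/425 912/425 0; 0 0 1]

T1 = [1 0 0; -2 1 0; 0 0 1]
T2·T1 = [-1 0 0; 6 -3 0; 0 0 1]
T3·…·T1 = [82/17 -45/17 0; 63/17 -24/17 0; 0 0 1]
T4·…·T1 = [2086/425 -891/425 0; -1527/425 912/425 0; 0 0 1]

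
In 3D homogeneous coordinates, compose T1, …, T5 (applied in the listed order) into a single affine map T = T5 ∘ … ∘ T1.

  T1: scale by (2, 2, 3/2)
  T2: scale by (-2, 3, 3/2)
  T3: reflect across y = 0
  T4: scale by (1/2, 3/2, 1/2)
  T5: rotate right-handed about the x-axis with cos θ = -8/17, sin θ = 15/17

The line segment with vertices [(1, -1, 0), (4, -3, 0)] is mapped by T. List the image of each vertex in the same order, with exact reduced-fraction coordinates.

T1 scale by (2, 2, 3/2): (1, -1, 0) → (2, -2, 0); (4, -3, 0) → (8, -6, 0)
T2 scale by (-2, 3, 3/2): (2, -2, 0) → (-4, -6, 0); (8, -6, 0) → (-16, -18, 0)
T3 reflect across y = 0: (-4, -6, 0) → (-4, 6, 0); (-16, -18, 0) → (-16, 18, 0)
T4 scale by (1/2, 3/2, 1/2): (-4, 6, 0) → (-2, 9, 0); (-16, 18, 0) → (-8, 27, 0)
T5 rotate right-handed about the x-axis with cos θ = -8/17, sin θ = 15/17: (-2, 9, 0) → (-2, -72/17, 135/17); (-8, 27, 0) → (-8, -216/17, 405/17)

image vertices: (-2, -72/17, 135/17), (-8, -216/17, 405/17)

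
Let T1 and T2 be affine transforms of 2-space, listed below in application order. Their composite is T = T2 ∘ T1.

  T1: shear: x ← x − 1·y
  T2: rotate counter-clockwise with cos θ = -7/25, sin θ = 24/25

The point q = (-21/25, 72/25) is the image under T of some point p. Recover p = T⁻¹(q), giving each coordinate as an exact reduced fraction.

T1 = [1 -1 0; 0 1 0; 0 0 1]
T2·T1 = [-7/25 -17/25 0; 24/25 -31/25 0; 0 0 1]
det M = 1; M⁻¹ = [-31/25 17/25 0; -24/25 -7/25 0; 0 0 1]
M⁻¹ · (-21/25, 72/25)ᵀ = (3, 0)ᵀ

p = (3, 0)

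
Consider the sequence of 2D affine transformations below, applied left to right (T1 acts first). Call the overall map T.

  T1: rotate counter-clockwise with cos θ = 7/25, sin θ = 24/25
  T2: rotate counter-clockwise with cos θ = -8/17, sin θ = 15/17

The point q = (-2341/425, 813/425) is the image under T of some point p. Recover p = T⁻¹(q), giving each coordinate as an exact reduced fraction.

T1 = [7/25 -24/25 0; 24/25 7/25 0; 0 0 1]
T2·T1 = [-416/425 87/425 0; -87/425 -416/425 0; 0 0 1]
det M = 1; M⁻¹ = [-416/425 -87/425 0; 87/425 -416/425 0; 0 0 1]
M⁻¹ · (-2341/425, 813/425)ᵀ = (5, -3)ᵀ

p = (5, -3)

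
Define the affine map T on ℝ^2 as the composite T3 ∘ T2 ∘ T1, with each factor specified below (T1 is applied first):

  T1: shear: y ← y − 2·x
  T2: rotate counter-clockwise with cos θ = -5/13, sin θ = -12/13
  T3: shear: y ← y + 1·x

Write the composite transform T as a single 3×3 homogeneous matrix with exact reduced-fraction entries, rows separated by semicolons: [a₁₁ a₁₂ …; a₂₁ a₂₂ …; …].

T = [-29/13 12/13 0; -31/13 7/13 0; 0 0 1]

T1 = [1 0 0; -2 1 0; 0 0 1]
T2·T1 = [-29/13 12/13 0; -2/13 -5/13 0; 0 0 1]
T3·…·T1 = [-29/13 12/13 0; -31/13 7/13 0; 0 0 1]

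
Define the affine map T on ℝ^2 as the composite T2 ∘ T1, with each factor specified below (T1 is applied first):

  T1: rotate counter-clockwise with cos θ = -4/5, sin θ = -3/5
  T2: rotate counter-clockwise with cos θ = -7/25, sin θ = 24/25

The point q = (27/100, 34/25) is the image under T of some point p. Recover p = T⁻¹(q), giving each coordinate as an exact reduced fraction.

p = (-3/5, 5/4)

T1 = [-4/5 3/5 0; -3/5 -4/5 0; 0 0 1]
T2·T1 = [4/5 3/5 0; -3/5 4/5 0; 0 0 1]
det M = 1; M⁻¹ = [4/5 -3/5 0; 3/5 4/5 0; 0 0 1]
M⁻¹ · (27/100, 34/25)ᵀ = (-3/5, 5/4)ᵀ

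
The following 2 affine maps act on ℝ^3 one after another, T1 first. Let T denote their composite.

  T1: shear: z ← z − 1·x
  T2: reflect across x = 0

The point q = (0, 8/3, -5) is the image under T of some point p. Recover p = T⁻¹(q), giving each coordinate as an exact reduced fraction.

T1 = [1 0 0 0; 0 1 0 0; -1 0 1 0; 0 0 0 1]
T2·T1 = [-1 0 0 0; 0 1 0 0; -1 0 1 0; 0 0 0 1]
det M = -1; M⁻¹ = [-1 0 0 0; 0 1 0 0; -1 0 1 0; 0 0 0 1]
M⁻¹ · (0, 8/3, -5)ᵀ = (0, 8/3, -5)ᵀ

p = (0, 8/3, -5)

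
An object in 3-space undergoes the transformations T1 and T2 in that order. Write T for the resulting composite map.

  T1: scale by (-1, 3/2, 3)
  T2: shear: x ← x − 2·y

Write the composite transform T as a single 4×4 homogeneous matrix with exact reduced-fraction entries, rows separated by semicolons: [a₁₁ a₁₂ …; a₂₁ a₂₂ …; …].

T1 = [-1 0 0 0; 0 3/2 0 0; 0 0 3 0; 0 0 0 1]
T2·T1 = [-1 -3 0 0; 0 3/2 0 0; 0 0 3 0; 0 0 0 1]

T = [-1 -3 0 0; 0 3/2 0 0; 0 0 3 0; 0 0 0 1]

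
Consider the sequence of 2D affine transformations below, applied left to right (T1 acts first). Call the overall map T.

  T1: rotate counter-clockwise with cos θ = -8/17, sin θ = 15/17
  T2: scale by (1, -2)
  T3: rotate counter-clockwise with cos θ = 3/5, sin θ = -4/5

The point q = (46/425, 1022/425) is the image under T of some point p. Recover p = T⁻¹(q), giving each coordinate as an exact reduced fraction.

T1 = [-8/17 -15/17 0; 15/17 -8/17 0; 0 0 1]
T2·T1 = [-8/17 -15/17 0; -30/17 16/17 0; 0 0 1]
T3·…·T1 = [-144/85 19/85 0; -58/85 108/85 0; 0 0 1]
det M = -2; M⁻¹ = [-54/85 19/170 0; -29/85 72/85 0; 0 0 1]
M⁻¹ · (46/425, 1022/425)ᵀ = (1/5, 2)ᵀ

p = (1/5, 2)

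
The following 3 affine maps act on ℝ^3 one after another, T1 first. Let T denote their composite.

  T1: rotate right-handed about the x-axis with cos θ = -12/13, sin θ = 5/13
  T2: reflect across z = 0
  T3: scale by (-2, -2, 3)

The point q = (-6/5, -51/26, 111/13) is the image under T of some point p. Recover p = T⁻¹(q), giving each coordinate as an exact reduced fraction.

T1 = [1 0 0 0; 0 -12/13 -5/13 0; 0 5/13 -12/13 0; 0 0 0 1]
T2·T1 = [1 0 0 0; 0 -12/13 -5/13 0; 0 -5/13 12/13 0; 0 0 0 1]
T3·…·T1 = [-2 0 0 0; 0 24/13 10/13 0; 0 -15/13 36/13 0; 0 0 0 1]
det M = -12; M⁻¹ = [-1/2 0 0 0; 0 6/13 -5/39 0; 0 5/26 4/13 0; 0 0 0 1]
M⁻¹ · (-6/5, -51/26, 111/13)ᵀ = (3/5, -2, 9/4)ᵀ

p = (3/5, -2, 9/4)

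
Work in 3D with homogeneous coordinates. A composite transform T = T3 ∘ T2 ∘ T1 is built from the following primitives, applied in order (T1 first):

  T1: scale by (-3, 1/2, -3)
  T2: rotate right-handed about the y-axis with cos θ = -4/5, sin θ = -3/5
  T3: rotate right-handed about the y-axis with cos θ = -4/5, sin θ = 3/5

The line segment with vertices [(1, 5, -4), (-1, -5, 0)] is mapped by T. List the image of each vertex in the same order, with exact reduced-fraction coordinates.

T1 scale by (-3, 1/2, -3): (1, 5, -4) → (-3, 5/2, 12); (-1, -5, 0) → (3, -5/2, 0)
T2 rotate right-handed about the y-axis with cos θ = -4/5, sin θ = -3/5: (-3, 5/2, 12) → (-24/5, 5/2, -57/5); (3, -5/2, 0) → (-12/5, -5/2, 9/5)
T3 rotate right-handed about the y-axis with cos θ = -4/5, sin θ = 3/5: (-24/5, 5/2, -57/5) → (-3, 5/2, 12); (-12/5, -5/2, 9/5) → (3, -5/2, 0)

image vertices: (-3, 5/2, 12), (3, -5/2, 0)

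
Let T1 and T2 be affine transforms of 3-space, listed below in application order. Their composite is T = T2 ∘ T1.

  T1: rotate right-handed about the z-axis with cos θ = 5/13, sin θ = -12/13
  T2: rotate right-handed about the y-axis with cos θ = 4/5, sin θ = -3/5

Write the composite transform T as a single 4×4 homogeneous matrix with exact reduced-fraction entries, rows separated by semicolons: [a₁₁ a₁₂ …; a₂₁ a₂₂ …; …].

T = [4/13 48/65 -3/5 0; -12/13 5/13 0 0; 3/13 36/65 4/5 0; 0 0 0 1]

T1 = [5/13 12/13 0 0; -12/13 5/13 0 0; 0 0 1 0; 0 0 0 1]
T2·T1 = [4/13 48/65 -3/5 0; -12/13 5/13 0 0; 3/13 36/65 4/5 0; 0 0 0 1]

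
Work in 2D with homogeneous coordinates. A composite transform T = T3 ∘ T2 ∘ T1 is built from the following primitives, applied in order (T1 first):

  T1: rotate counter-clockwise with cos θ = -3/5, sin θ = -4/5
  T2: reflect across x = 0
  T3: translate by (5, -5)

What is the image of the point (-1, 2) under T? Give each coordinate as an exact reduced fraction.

T1 rotate counter-clockwise with cos θ = -3/5, sin θ = -4/5: (-1, 2) → (11/5, -2/5)
T2 reflect across x = 0: (11/5, -2/5) → (-11/5, -2/5)
T3 translate by (5, -5): (-11/5, -2/5) → (14/5, -27/5)

T(p) = (14/5, -27/5)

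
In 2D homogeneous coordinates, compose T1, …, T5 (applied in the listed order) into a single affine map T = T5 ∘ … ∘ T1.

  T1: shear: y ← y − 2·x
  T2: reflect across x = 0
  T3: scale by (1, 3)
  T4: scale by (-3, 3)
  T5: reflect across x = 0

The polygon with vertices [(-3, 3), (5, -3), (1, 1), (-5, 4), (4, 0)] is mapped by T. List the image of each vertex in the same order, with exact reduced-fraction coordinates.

T1 shear: y ← y − 2·x: (-3, 3) → (-3, 9); (5, -3) → (5, -13); (1, 1) → (1, -1); (-5, 4) → (-5, 14); (4, 0) → (4, -8)
T2 reflect across x = 0: (-3, 9) → (3, 9); (5, -13) → (-5, -13); (1, -1) → (-1, -1); (-5, 14) → (5, 14); (4, -8) → (-4, -8)
T3 scale by (1, 3): (3, 9) → (3, 27); (-5, -13) → (-5, -39); (-1, -1) → (-1, -3); (5, 14) → (5, 42); (-4, -8) → (-4, -24)
T4 scale by (-3, 3): (3, 27) → (-9, 81); (-5, -39) → (15, -117); (-1, -3) → (3, -9); (5, 42) → (-15, 126); (-4, -24) → (12, -72)
T5 reflect across x = 0: (-9, 81) → (9, 81); (15, -117) → (-15, -117); (3, -9) → (-3, -9); (-15, 126) → (15, 126); (12, -72) → (-12, -72)

image vertices: (9, 81), (-15, -117), (-3, -9), (15, 126), (-12, -72)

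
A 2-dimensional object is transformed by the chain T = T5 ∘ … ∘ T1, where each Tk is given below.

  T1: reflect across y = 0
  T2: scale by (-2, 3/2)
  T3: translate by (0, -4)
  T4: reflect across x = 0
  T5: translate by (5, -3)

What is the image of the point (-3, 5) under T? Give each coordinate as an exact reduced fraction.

T(p) = (-1, -29/2)

T1 reflect across y = 0: (-3, 5) → (-3, -5)
T2 scale by (-2, 3/2): (-3, -5) → (6, -15/2)
T3 translate by (0, -4): (6, -15/2) → (6, -23/2)
T4 reflect across x = 0: (6, -23/2) → (-6, -23/2)
T5 translate by (5, -3): (-6, -23/2) → (-1, -29/2)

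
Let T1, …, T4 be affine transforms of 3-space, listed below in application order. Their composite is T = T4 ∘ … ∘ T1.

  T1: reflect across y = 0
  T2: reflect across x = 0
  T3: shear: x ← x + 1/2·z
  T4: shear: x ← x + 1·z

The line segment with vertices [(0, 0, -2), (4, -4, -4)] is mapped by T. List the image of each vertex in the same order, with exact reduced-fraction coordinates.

image vertices: (-3, 0, -2), (-10, 4, -4)

T1 reflect across y = 0: (0, 0, -2) → (0, 0, -2); (4, -4, -4) → (4, 4, -4)
T2 reflect across x = 0: (0, 0, -2) → (0, 0, -2); (4, 4, -4) → (-4, 4, -4)
T3 shear: x ← x + 1/2·z: (0, 0, -2) → (-1, 0, -2); (-4, 4, -4) → (-6, 4, -4)
T4 shear: x ← x + 1·z: (-1, 0, -2) → (-3, 0, -2); (-6, 4, -4) → (-10, 4, -4)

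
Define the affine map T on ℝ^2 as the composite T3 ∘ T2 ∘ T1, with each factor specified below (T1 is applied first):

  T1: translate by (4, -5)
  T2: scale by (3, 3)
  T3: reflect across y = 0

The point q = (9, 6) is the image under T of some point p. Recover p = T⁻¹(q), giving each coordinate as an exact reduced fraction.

p = (-1, 3)

T1 = [1 0 4; 0 1 -5; 0 0 1]
T2·T1 = [3 0 12; 0 3 -15; 0 0 1]
T3·…·T1 = [3 0 12; 0 -3 15; 0 0 1]
det M = -9; M⁻¹ = [1/3 0 -4; 0 -1/3 5; 0 0 1]
M⁻¹ · (9, 6)ᵀ = (-1, 3)ᵀ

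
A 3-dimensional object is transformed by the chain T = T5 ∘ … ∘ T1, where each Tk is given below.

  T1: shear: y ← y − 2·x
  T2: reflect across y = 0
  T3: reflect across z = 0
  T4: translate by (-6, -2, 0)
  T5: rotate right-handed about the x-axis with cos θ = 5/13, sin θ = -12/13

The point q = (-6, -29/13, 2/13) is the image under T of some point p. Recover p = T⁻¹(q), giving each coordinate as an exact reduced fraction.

p = (0, -1, 2)

T1 = [1 0 0 0; -2 1 0 0; 0 0 1 0; 0 0 0 1]
T2·T1 = [1 0 0 0; 2 -1 0 0; 0 0 1 0; 0 0 0 1]
T3·…·T1 = [1 0 0 0; 2 -1 0 0; 0 0 -1 0; 0 0 0 1]
T4·…·T1 = [1 0 0 -6; 2 -1 0 -2; 0 0 -1 0; 0 0 0 1]
T5·…·T1 = [1 0 0 -6; 10/13 -5/13 -12/13 -10/13; -24/13 12/13 -5/13 24/13; 0 0 0 1]
det M = 1; M⁻¹ = [1 0 0 6; 2 -5/13 12/13 10; 0 -12/13 -5/13 0; 0 0 0 1]
M⁻¹ · (-6, -29/13, 2/13)ᵀ = (0, -1, 2)ᵀ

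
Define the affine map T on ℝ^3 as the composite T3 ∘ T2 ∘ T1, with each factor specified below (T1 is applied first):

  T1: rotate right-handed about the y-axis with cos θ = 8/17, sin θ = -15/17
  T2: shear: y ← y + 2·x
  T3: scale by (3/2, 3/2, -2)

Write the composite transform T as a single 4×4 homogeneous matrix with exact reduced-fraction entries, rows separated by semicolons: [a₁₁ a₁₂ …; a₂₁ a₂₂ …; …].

T = [12/17 0 -45/34 0; 24/17 3/2 -45/17 0; -30/17 0 -16/17 0; 0 0 0 1]

T1 = [8/17 0 -15/17 0; 0 1 0 0; 15/17 0 8/17 0; 0 0 0 1]
T2·T1 = [8/17 0 -15/17 0; 16/17 1 -30/17 0; 15/17 0 8/17 0; 0 0 0 1]
T3·…·T1 = [12/17 0 -45/34 0; 24/17 3/2 -45/17 0; -30/17 0 -16/17 0; 0 0 0 1]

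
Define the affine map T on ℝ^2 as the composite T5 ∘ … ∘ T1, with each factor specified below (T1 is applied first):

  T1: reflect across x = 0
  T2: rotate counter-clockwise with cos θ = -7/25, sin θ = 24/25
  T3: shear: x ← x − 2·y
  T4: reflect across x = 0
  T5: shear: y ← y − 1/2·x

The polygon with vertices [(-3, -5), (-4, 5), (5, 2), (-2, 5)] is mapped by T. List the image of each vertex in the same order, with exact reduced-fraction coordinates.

T1 reflect across x = 0: (-3, -5) → (3, -5); (-4, 5) → (4, 5); (5, 2) → (-5, 2); (-2, 5) → (2, 5)
T2 rotate counter-clockwise with cos θ = -7/25, sin θ = 24/25: (3, -5) → (99/25, 107/25); (4, 5) → (-148/25, 61/25); (-5, 2) → (-13/25, -134/25); (2, 5) → (-134/25, 13/25)
T3 shear: x ← x − 2·y: (99/25, 107/25) → (-23/5, 107/25); (-148/25, 61/25) → (-54/5, 61/25); (-13/25, -134/25) → (51/5, -134/25); (-134/25, 13/25) → (-32/5, 13/25)
T4 reflect across x = 0: (-23/5, 107/25) → (23/5, 107/25); (-54/5, 61/25) → (54/5, 61/25); (51/5, -134/25) → (-51/5, -134/25); (-32/5, 13/25) → (32/5, 13/25)
T5 shear: y ← y − 1/2·x: (23/5, 107/25) → (23/5, 99/50); (54/5, 61/25) → (54/5, -74/25); (-51/5, -134/25) → (-51/5, -13/50); (32/5, 13/25) → (32/5, -67/25)

image vertices: (23/5, 99/50), (54/5, -74/25), (-51/5, -13/50), (32/5, -67/25)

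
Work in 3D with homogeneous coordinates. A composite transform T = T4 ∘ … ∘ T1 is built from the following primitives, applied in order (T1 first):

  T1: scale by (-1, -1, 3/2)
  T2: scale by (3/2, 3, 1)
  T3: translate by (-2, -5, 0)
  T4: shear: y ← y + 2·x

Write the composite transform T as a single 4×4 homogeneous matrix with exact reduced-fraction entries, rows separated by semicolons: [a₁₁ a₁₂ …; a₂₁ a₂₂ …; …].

T = [-3/2 0 0 -2; -3 -3 0 -9; 0 0 3/2 0; 0 0 0 1]

T1 = [-1 0 0 0; 0 -1 0 0; 0 0 3/2 0; 0 0 0 1]
T2·T1 = [-3/2 0 0 0; 0 -3 0 0; 0 0 3/2 0; 0 0 0 1]
T3·…·T1 = [-3/2 0 0 -2; 0 -3 0 -5; 0 0 3/2 0; 0 0 0 1]
T4·…·T1 = [-3/2 0 0 -2; -3 -3 0 -9; 0 0 3/2 0; 0 0 0 1]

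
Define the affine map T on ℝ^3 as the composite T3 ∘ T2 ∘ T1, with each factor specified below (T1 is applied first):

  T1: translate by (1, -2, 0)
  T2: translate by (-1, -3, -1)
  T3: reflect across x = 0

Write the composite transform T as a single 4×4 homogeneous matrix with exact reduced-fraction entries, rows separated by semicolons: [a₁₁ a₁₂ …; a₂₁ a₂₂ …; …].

T = [-1 0 0 0; 0 1 0 -5; 0 0 1 -1; 0 0 0 1]

T1 = [1 0 0 1; 0 1 0 -2; 0 0 1 0; 0 0 0 1]
T2·T1 = [1 0 0 0; 0 1 0 -5; 0 0 1 -1; 0 0 0 1]
T3·…·T1 = [-1 0 0 0; 0 1 0 -5; 0 0 1 -1; 0 0 0 1]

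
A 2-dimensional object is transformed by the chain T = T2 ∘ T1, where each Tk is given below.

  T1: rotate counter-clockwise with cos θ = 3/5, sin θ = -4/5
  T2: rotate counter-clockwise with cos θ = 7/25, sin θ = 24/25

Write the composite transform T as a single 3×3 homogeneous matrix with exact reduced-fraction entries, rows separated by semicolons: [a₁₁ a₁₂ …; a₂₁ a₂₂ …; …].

T1 = [3/5 4/5 0; -4/5 3/5 0; 0 0 1]
T2·T1 = [117/125 -44/125 0; 44/125 117/125 0; 0 0 1]

T = [117/125 -44/125 0; 44/125 117/125 0; 0 0 1]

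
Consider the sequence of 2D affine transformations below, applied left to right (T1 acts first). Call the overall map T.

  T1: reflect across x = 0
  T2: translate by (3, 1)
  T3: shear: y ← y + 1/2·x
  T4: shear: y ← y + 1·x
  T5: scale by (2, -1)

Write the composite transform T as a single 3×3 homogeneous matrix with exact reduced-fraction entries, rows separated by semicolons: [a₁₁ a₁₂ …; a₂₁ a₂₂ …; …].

T1 = [-1 0 0; 0 1 0; 0 0 1]
T2·T1 = [-1 0 3; 0 1 1; 0 0 1]
T3·…·T1 = [-1 0 3; -1/2 1 5/2; 0 0 1]
T4·…·T1 = [-1 0 3; -3/2 1 11/2; 0 0 1]
T5·…·T1 = [-2 0 6; 3/2 -1 -11/2; 0 0 1]

T = [-2 0 6; 3/2 -1 -11/2; 0 0 1]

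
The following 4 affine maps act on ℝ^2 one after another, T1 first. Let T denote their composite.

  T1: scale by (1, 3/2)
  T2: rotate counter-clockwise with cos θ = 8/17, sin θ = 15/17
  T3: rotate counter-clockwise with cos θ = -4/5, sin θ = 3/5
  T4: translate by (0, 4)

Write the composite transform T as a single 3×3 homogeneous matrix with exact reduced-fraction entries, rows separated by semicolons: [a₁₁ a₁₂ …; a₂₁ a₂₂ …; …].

T = [-77/85 54/85 0; -36/85 -231/170 4; 0 0 1]

T1 = [1 0 0; 0 3/2 0; 0 0 1]
T2·T1 = [8/17 -45/34 0; 15/17 12/17 0; 0 0 1]
T3·…·T1 = [-77/85 54/85 0; -36/85 -231/170 0; 0 0 1]
T4·…·T1 = [-77/85 54/85 0; -36/85 -231/170 4; 0 0 1]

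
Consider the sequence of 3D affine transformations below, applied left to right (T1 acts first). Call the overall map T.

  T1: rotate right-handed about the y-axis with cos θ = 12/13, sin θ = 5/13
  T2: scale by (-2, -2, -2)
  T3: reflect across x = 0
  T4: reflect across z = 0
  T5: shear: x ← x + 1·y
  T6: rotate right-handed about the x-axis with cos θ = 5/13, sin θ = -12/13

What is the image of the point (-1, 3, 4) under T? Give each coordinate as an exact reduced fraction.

T1 rotate right-handed about the y-axis with cos θ = 12/13, sin θ = 5/13: (-1, 3, 4) → (8/13, 3, 53/13)
T2 scale by (-2, -2, -2): (8/13, 3, 53/13) → (-16/13, -6, -106/13)
T3 reflect across x = 0: (-16/13, -6, -106/13) → (16/13, -6, -106/13)
T4 reflect across z = 0: (16/13, -6, -106/13) → (16/13, -6, 106/13)
T5 shear: x ← x + 1·y: (16/13, -6, 106/13) → (-62/13, -6, 106/13)
T6 rotate right-handed about the x-axis with cos θ = 5/13, sin θ = -12/13: (-62/13, -6, 106/13) → (-62/13, 882/169, 1466/169)

T(p) = (-62/13, 882/169, 1466/169)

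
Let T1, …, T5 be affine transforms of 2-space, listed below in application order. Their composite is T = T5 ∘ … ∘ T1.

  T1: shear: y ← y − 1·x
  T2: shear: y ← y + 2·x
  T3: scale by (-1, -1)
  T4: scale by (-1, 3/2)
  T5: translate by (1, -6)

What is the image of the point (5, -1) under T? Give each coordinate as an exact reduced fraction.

T(p) = (6, -12)

T1 shear: y ← y − 1·x: (5, -1) → (5, -6)
T2 shear: y ← y + 2·x: (5, -6) → (5, 4)
T3 scale by (-1, -1): (5, 4) → (-5, -4)
T4 scale by (-1, 3/2): (-5, -4) → (5, -6)
T5 translate by (1, -6): (5, -6) → (6, -12)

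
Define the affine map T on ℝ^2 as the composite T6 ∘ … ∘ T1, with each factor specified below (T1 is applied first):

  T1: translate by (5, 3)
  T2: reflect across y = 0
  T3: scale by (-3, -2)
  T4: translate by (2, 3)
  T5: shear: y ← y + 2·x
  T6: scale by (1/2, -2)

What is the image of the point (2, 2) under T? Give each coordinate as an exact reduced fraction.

T1 translate by (5, 3): (2, 2) → (7, 5)
T2 reflect across y = 0: (7, 5) → (7, -5)
T3 scale by (-3, -2): (7, -5) → (-21, 10)
T4 translate by (2, 3): (-21, 10) → (-19, 13)
T5 shear: y ← y + 2·x: (-19, 13) → (-19, -25)
T6 scale by (1/2, -2): (-19, -25) → (-19/2, 50)

T(p) = (-19/2, 50)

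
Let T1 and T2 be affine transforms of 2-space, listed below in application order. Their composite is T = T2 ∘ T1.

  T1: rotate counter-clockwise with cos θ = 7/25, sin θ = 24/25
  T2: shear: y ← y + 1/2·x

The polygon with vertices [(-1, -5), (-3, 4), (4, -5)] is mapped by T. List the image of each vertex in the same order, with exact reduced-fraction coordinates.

image vertices: (113/25, -1/10), (-117/25, -41/10), (148/25, 27/5)

T1 rotate counter-clockwise with cos θ = 7/25, sin θ = 24/25: (-1, -5) → (113/25, -59/25); (-3, 4) → (-117/25, -44/25); (4, -5) → (148/25, 61/25)
T2 shear: y ← y + 1/2·x: (113/25, -59/25) → (113/25, -1/10); (-117/25, -44/25) → (-117/25, -41/10); (148/25, 61/25) → (148/25, 27/5)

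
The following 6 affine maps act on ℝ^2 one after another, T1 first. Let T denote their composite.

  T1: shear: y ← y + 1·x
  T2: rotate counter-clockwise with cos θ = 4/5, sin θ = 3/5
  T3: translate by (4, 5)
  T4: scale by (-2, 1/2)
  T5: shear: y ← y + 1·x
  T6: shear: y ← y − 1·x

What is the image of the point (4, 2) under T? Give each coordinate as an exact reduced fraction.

T1 shear: y ← y + 1·x: (4, 2) → (4, 6)
T2 rotate counter-clockwise with cos θ = 4/5, sin θ = 3/5: (4, 6) → (-2/5, 36/5)
T3 translate by (4, 5): (-2/5, 36/5) → (18/5, 61/5)
T4 scale by (-2, 1/2): (18/5, 61/5) → (-36/5, 61/10)
T5 shear: y ← y + 1·x: (-36/5, 61/10) → (-36/5, -11/10)
T6 shear: y ← y − 1·x: (-36/5, -11/10) → (-36/5, 61/10)

T(p) = (-36/5, 61/10)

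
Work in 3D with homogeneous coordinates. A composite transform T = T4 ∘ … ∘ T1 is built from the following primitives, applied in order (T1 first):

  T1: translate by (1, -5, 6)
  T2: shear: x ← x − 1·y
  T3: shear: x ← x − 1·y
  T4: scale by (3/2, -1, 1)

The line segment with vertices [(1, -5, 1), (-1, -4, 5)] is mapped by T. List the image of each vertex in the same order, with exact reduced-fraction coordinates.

T1 translate by (1, -5, 6): (1, -5, 1) → (2, -10, 7); (-1, -4, 5) → (0, -9, 11)
T2 shear: x ← x − 1·y: (2, -10, 7) → (12, -10, 7); (0, -9, 11) → (9, -9, 11)
T3 shear: x ← x − 1·y: (12, -10, 7) → (22, -10, 7); (9, -9, 11) → (18, -9, 11)
T4 scale by (3/2, -1, 1): (22, -10, 7) → (33, 10, 7); (18, -9, 11) → (27, 9, 11)

image vertices: (33, 10, 7), (27, 9, 11)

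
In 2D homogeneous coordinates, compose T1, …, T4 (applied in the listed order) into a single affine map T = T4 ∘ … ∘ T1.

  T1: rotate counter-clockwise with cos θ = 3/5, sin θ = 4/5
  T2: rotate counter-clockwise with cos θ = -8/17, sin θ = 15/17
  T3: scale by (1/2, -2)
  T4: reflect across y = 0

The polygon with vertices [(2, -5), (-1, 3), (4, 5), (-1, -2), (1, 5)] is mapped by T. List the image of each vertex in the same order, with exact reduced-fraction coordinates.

image vertices: (-103/170, 892/85), (9/34, -106/17), (-401/170, -736/85), (11/17, 62/17), (-149/170, -814/85)

T1 rotate counter-clockwise with cos θ = 3/5, sin θ = 4/5: (2, -5) → (26/5, -7/5); (-1, 3) → (-3, 1); (4, 5) → (-8/5, 31/5); (-1, -2) → (1, -2); (1, 5) → (-17/5, 19/5)
T2 rotate counter-clockwise with cos θ = -8/17, sin θ = 15/17: (26/5, -7/5) → (-103/85, 446/85); (-3, 1) → (9/17, -53/17); (-8/5, 31/5) → (-401/85, -368/85); (1, -2) → (22/17, 31/17); (-17/5, 19/5) → (-149/85, -407/85)
T3 scale by (1/2, -2): (-103/85, 446/85) → (-103/170, -892/85); (9/17, -53/17) → (9/34, 106/17); (-401/85, -368/85) → (-401/170, 736/85); (22/17, 31/17) → (11/17, -62/17); (-149/85, -407/85) → (-149/170, 814/85)
T4 reflect across y = 0: (-103/170, -892/85) → (-103/170, 892/85); (9/34, 106/17) → (9/34, -106/17); (-401/170, 736/85) → (-401/170, -736/85); (11/17, -62/17) → (11/17, 62/17); (-149/170, 814/85) → (-149/170, -814/85)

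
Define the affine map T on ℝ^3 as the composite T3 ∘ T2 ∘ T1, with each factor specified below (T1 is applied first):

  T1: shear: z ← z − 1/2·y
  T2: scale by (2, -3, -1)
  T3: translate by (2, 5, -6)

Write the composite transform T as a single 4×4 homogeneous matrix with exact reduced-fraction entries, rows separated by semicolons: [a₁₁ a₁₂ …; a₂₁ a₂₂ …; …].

T1 = [1 0 0 0; 0 1 0 0; 0 -1/2 1 0; 0 0 0 1]
T2·T1 = [2 0 0 0; 0 -3 0 0; 0 1/2 -1 0; 0 0 0 1]
T3·…·T1 = [2 0 0 2; 0 -3 0 5; 0 1/2 -1 -6; 0 0 0 1]

T = [2 0 0 2; 0 -3 0 5; 0 1/2 -1 -6; 0 0 0 1]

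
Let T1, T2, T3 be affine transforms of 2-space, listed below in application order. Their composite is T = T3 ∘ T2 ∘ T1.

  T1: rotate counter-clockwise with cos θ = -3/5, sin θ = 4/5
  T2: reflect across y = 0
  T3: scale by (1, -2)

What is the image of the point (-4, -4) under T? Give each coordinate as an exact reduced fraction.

T1 rotate counter-clockwise with cos θ = -3/5, sin θ = 4/5: (-4, -4) → (28/5, -4/5)
T2 reflect across y = 0: (28/5, -4/5) → (28/5, 4/5)
T3 scale by (1, -2): (28/5, 4/5) → (28/5, -8/5)

T(p) = (28/5, -8/5)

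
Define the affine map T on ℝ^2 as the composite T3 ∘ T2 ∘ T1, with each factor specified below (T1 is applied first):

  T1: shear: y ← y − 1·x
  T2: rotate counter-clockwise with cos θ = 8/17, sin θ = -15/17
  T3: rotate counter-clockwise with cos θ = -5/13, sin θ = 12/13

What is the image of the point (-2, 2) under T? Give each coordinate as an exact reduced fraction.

T(p) = (-964/221, 218/221)

T1 shear: y ← y − 1·x: (-2, 2) → (-2, 4)
T2 rotate counter-clockwise with cos θ = 8/17, sin θ = -15/17: (-2, 4) → (44/17, 62/17)
T3 rotate counter-clockwise with cos θ = -5/13, sin θ = 12/13: (44/17, 62/17) → (-964/221, 218/221)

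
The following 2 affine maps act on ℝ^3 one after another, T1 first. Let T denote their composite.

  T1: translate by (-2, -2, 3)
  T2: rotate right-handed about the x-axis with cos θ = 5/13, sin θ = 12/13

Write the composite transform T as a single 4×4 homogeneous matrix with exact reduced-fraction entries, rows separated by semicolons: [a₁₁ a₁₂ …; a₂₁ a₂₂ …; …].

T = [1 0 0 -2; 0 5/13 -12/13 -46/13; 0 12/13 5/13 -9/13; 0 0 0 1]

T1 = [1 0 0 -2; 0 1 0 -2; 0 0 1 3; 0 0 0 1]
T2·T1 = [1 0 0 -2; 0 5/13 -12/13 -46/13; 0 12/13 5/13 -9/13; 0 0 0 1]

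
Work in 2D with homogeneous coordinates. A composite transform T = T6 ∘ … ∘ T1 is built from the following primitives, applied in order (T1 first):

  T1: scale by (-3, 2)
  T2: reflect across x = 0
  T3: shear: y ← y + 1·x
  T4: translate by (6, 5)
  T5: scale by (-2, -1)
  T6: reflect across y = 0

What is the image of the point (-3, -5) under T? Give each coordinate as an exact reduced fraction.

T(p) = (6, -14)

T1 scale by (-3, 2): (-3, -5) → (9, -10)
T2 reflect across x = 0: (9, -10) → (-9, -10)
T3 shear: y ← y + 1·x: (-9, -10) → (-9, -19)
T4 translate by (6, 5): (-9, -19) → (-3, -14)
T5 scale by (-2, -1): (-3, -14) → (6, 14)
T6 reflect across y = 0: (6, 14) → (6, -14)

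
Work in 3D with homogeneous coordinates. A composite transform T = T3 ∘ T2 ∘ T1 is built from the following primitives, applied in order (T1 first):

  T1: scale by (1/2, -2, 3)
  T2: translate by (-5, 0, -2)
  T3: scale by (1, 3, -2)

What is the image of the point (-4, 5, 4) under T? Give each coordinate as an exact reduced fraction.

T(p) = (-7, -30, -20)

T1 scale by (1/2, -2, 3): (-4, 5, 4) → (-2, -10, 12)
T2 translate by (-5, 0, -2): (-2, -10, 12) → (-7, -10, 10)
T3 scale by (1, 3, -2): (-7, -10, 10) → (-7, -30, -20)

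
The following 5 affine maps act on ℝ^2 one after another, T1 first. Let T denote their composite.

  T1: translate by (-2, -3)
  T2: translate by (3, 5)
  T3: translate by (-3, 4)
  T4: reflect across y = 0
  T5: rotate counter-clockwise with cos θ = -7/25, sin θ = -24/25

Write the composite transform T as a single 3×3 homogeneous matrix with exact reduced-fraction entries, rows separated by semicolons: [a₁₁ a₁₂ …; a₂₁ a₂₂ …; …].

T1 = [1 0 -2; 0 1 -3; 0 0 1]
T2·T1 = [1 0 1; 0 1 2; 0 0 1]
T3·…·T1 = [1 0 -2; 0 1 6; 0 0 1]
T4·…·T1 = [1 0 -2; 0 -1 -6; 0 0 1]
T5·…·T1 = [-7/25 -24/25 -26/5; -24/25 7/25 18/5; 0 0 1]

T = [-7/25 -24/25 -26/5; -24/25 7/25 18/5; 0 0 1]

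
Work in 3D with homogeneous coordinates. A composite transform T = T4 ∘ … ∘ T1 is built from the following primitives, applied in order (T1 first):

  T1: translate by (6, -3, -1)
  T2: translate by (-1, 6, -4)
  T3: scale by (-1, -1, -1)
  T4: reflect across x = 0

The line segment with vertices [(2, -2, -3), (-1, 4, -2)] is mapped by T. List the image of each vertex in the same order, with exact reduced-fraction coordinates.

image vertices: (7, -1, 8), (4, -7, 7)

T1 translate by (6, -3, -1): (2, -2, -3) → (8, -5, -4); (-1, 4, -2) → (5, 1, -3)
T2 translate by (-1, 6, -4): (8, -5, -4) → (7, 1, -8); (5, 1, -3) → (4, 7, -7)
T3 scale by (-1, -1, -1): (7, 1, -8) → (-7, -1, 8); (4, 7, -7) → (-4, -7, 7)
T4 reflect across x = 0: (-7, -1, 8) → (7, -1, 8); (-4, -7, 7) → (4, -7, 7)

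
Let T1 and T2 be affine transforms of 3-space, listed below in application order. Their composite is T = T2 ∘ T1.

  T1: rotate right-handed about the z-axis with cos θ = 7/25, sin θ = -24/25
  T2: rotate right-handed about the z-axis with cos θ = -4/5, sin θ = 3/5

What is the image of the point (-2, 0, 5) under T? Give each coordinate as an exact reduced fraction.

T(p) = (-88/125, -234/125, 5)

T1 rotate right-handed about the z-axis with cos θ = 7/25, sin θ = -24/25: (-2, 0, 5) → (-14/25, 48/25, 5)
T2 rotate right-handed about the z-axis with cos θ = -4/5, sin θ = 3/5: (-14/25, 48/25, 5) → (-88/125, -234/125, 5)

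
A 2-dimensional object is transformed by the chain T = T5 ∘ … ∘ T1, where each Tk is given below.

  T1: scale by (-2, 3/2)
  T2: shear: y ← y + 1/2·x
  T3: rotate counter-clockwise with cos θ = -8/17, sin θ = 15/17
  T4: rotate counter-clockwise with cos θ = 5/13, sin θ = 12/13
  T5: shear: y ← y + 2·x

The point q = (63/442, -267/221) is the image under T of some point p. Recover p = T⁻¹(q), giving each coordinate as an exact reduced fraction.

p = (0, 1)

T1 = [-2 0 0; 0 3/2 0; 0 0 1]
T2·T1 = [-2 0 0; -1 3/2 0; 0 0 1]
T3·…·T1 = [31/17 -45/34 0; -22/17 -12/17 0; 0 0 1]
T4·…·T1 = [419/221 63/442 0; 262/221 -330/221 0; 0 0 1]
T5·…·T1 = [419/221 63/442 0; 1100/221 -267/221 0; 0 0 1]
det M = -3; M⁻¹ = [89/221 21/442 0; 1100/663 -419/663 0; 0 0 1]
M⁻¹ · (63/442, -267/221)ᵀ = (0, 1)ᵀ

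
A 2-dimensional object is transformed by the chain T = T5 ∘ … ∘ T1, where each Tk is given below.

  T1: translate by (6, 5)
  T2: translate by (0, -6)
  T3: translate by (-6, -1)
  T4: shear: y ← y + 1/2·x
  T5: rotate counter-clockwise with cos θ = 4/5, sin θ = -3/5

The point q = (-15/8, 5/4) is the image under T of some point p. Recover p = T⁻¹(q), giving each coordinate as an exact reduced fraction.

p = (-9/4, 3)

T1 = [1 0 6; 0 1 5; 0 0 1]
T2·T1 = [1 0 6; 0 1 -1; 0 0 1]
T3·…·T1 = [1 0 0; 0 1 -2; 0 0 1]
T4·…·T1 = [1 0 0; 1/2 1 -2; 0 0 1]
T5·…·T1 = [11/10 3/5 -6/5; -1/5 4/5 -8/5; 0 0 1]
det M = 1; M⁻¹ = [4/5 -3/5 0; 1/5 11/10 2; 0 0 1]
M⁻¹ · (-15/8, 5/4)ᵀ = (-9/4, 3)ᵀ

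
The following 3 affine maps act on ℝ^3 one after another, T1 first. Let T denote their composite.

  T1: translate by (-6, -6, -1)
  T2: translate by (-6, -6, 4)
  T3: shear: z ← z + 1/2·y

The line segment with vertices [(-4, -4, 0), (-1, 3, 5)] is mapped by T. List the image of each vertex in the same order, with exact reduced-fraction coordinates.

image vertices: (-16, -16, -5), (-13, -9, 7/2)

T1 translate by (-6, -6, -1): (-4, -4, 0) → (-10, -10, -1); (-1, 3, 5) → (-7, -3, 4)
T2 translate by (-6, -6, 4): (-10, -10, -1) → (-16, -16, 3); (-7, -3, 4) → (-13, -9, 8)
T3 shear: z ← z + 1/2·y: (-16, -16, 3) → (-16, -16, -5); (-13, -9, 8) → (-13, -9, 7/2)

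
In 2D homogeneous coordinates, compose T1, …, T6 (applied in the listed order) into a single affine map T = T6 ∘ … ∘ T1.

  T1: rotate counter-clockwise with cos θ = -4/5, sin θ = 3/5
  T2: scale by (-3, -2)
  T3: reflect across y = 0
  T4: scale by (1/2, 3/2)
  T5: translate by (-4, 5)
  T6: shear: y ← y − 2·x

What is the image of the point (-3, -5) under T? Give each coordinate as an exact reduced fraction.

T1 rotate counter-clockwise with cos θ = -4/5, sin θ = 3/5: (-3, -5) → (27/5, 11/5)
T2 scale by (-3, -2): (27/5, 11/5) → (-81/5, -22/5)
T3 reflect across y = 0: (-81/5, -22/5) → (-81/5, 22/5)
T4 scale by (1/2, 3/2): (-81/5, 22/5) → (-81/10, 33/5)
T5 translate by (-4, 5): (-81/10, 33/5) → (-121/10, 58/5)
T6 shear: y ← y − 2·x: (-121/10, 58/5) → (-121/10, 179/5)

T(p) = (-121/10, 179/5)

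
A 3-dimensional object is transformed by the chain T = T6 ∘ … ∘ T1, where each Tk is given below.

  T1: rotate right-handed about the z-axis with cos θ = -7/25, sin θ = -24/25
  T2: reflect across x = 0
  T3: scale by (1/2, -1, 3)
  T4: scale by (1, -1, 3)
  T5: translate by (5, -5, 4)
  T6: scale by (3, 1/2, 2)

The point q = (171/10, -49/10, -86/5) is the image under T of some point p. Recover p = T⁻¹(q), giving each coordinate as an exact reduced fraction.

p = (5, 0, -7/5)

T1 = [-7/25 24/25 0 0; -24/25 -7/25 0 0; 0 0 1 0; 0 0 0 1]
T2·T1 = [7/25 -24/25 0 0; -24/25 -7/25 0 0; 0 0 1 0; 0 0 0 1]
T3·…·T1 = [7/50 -12/25 0 0; 24/25 7/25 0 0; 0 0 3 0; 0 0 0 1]
T4·…·T1 = [7/50 -12/25 0 0; -24/25 -7/25 0 0; 0 0 9 0; 0 0 0 1]
T5·…·T1 = [7/50 -12/25 0 5; -24/25 -7/25 0 -5; 0 0 9 4; 0 0 0 1]
T6·…·T1 = [21/50 -36/25 0 15; -12/25 -7/50 0 -5/2; 0 0 18 8; 0 0 0 1]
det M = -27/2; M⁻¹ = [14/75 -48/25 0 -38/5; -16/25 -14/25 0 41/5; 0 0 1/18 -4/9; 0 0 0 1]
M⁻¹ · (171/10, -49/10, -86/5)ᵀ = (5, 0, -7/5)ᵀ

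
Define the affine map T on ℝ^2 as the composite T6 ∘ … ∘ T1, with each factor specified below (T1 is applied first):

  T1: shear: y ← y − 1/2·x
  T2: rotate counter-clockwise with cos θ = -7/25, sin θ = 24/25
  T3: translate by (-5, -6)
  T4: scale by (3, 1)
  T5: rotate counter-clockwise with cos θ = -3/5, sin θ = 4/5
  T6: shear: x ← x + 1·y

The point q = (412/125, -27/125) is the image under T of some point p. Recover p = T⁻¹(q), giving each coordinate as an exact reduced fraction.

p = (2, -4)

T1 = [1 0 0; -1/2 1 0; 0 0 1]
T2·T1 = [1/5 -24/25 0; 11/10 -7/25 0; 0 0 1]
T3·…·T1 = [1/5 -24/25 -5; 11/10 -7/25 -6; 0 0 1]
T4·…·T1 = [3/5 -72/25 -15; 11/10 -7/25 -6; 0 0 1]
T5·…·T1 = [-31/25 244/125 69/5; -9/50 -267/125 -42/5; 0 0 1]
T6·…·T1 = [-71/50 -23/125 27/5; -9/50 -267/125 -42/5; 0 0 1]
det M = 3; M⁻¹ = [-89/125 23/375 109/25; 3/50 -71/150 -43/10; 0 0 1]
M⁻¹ · (412/125, -27/125)ᵀ = (2, -4)ᵀ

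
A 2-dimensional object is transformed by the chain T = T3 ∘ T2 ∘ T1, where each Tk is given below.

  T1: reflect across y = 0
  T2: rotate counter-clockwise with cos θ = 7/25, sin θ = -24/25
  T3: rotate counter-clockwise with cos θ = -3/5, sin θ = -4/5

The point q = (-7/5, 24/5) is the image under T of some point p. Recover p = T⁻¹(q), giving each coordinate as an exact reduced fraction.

p = (3, 4)

T1 = [1 0 0; 0 -1 0; 0 0 1]
T2·T1 = [7/25 -24/25 0; -24/25 -7/25 0; 0 0 1]
T3·…·T1 = [-117/125 44/125 0; 44/125 117/125 0; 0 0 1]
det M = -1; M⁻¹ = [-117/125 44/125 0; 44/125 117/125 0; 0 0 1]
M⁻¹ · (-7/5, 24/5)ᵀ = (3, 4)ᵀ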